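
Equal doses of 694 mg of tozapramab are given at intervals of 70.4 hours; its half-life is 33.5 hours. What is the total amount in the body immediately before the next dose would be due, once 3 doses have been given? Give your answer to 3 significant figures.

208 mg

The 3 doses were given 211.2, 140.8, 70.4 hours ago.
Total = 694·(1/2)^(211.2/33.5) + 694·(1/2)^(140.8/33.5) + 694·(1/2)^(70.4/33.5)
      = 8.7806 + 37.682 + 161.71 ≈ 208.18 mg.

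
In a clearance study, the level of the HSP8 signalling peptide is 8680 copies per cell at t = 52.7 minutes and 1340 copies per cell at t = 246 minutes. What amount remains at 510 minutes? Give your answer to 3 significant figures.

104 copies per cell

Over Δt = 246 − 52.7 = 193.3 minutes, the level fell by a factor of 8680/1340 ≈ 6.4776.
n = log₂(6.4776) ≈ 2.6955 half-lives, so t½ = 193.3/2.6955 ≈ 71.713 minutes.
From t = 246 to t = 510: 1340 × (1/2)^((510−246)/71.713) ≈ 104.45 copies per cell.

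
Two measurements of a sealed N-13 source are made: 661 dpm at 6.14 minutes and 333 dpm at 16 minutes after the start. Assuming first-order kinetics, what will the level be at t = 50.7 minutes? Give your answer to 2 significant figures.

30 dpm

Over Δt = 16 − 6.14 = 9.86 minutes, the level fell by a factor of 661/333 ≈ 1.985.
n = log₂(1.985) ≈ 0.98913 half-lives, so t½ = 9.86/0.98913 ≈ 9.9684 minutes.
From t = 16 to t = 50.7: 333 × (1/2)^((50.7−16)/9.9684) ≈ 29.823 dpm.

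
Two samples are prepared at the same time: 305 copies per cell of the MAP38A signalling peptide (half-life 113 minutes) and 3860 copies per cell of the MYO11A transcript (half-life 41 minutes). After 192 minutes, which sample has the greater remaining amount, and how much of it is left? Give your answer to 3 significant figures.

MAP38A signalling peptide: 305 × (1/2)^1.6991 ≈ 93.932 copies per cell.
MYO11A transcript: 3860 × (1/2)^4.6829 ≈ 150.27 copies per cell.
MYO11A transcript has more remaining, at ≈ 150.27 copies per cell.

MYO11A transcript, 150 copies per cell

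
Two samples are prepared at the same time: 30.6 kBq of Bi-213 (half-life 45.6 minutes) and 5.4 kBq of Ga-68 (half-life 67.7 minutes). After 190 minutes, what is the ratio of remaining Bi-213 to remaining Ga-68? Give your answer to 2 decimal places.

Bi-213: 30.6 × (1/2)^(190/45.6) = 30.6 × (1/2)^4.1667 ≈ 1.7038 kBq.
Ga-68: 5.4 × (1/2)^(190/67.7) = 5.4 × (1/2)^2.8065 ≈ 0.77189 kBq.
Ratio ≈ 1.7038 / 0.77189 ≈ 2.2074.

2.21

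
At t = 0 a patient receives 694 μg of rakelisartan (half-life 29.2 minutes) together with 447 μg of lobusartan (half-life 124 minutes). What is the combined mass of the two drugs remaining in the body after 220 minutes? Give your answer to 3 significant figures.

134 μg

rakelisartan: 694 × (1/2)^(220/29.2) = 694 × (1/2)^7.5342 ≈ 3.7439 μg.
lobusartan: 447 × (1/2)^(220/124) = 447 × (1/2)^1.7742 ≈ 130.68 μg.
Total = 3.7439 + 130.68 ≈ 134.43 μg.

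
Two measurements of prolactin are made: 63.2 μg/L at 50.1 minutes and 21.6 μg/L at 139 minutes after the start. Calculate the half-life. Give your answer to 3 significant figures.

Over Δt = 139 − 50.1 = 88.9 minutes, the level fell by a factor of 63.2/21.6 ≈ 2.9259.
n = log₂(2.9259) ≈ 1.5489 half-lives, so t½ = 88.9/1.5489 ≈ 57.396 minutes.

57.4 minutes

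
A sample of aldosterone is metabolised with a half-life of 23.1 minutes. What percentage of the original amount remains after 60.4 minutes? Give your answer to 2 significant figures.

16%

n = 60.4/23.1 ≈ 2.6147 half-lives.
Fraction remaining = (1/2)^2.6147 ≈ 0.16326, i.e. 16.326%.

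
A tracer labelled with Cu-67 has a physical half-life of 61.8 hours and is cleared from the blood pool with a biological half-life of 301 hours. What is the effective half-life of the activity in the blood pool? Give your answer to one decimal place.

1/t_eff = 1/t_phys + 1/t_biol = 1/61.8 + 1/301 = 0.019503 per hour.
t_eff = 61.8 × 301 / (61.8 + 301) ≈ 51.273 hours.

51.3 hours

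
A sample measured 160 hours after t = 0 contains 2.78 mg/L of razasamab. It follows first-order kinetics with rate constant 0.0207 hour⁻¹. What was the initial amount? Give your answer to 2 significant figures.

t½ = ln 2 / λ = 0.69315 / 0.0207 ≈ 33.485 hours.
Number of half-lives elapsed: n = 160/33.485 ≈ 4.7782.
A₀ = A × 2^n = 2.78 × 2^4.7782 = 2.78 × 27.44 ≈ 76.283 mg/L.

76 mg/L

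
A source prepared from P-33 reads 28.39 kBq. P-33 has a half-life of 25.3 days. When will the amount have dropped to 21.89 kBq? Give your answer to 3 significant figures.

Fraction remaining = 21.89/28.39 ≈ 0.77105.
n = log₂(28.39/21.89) = ln(1.2969)/ln 2 ≈ 0.37511 half-lives.
t = n × t½ = 0.37511 × 25.3 ≈ 9.4903 days.

9.49 days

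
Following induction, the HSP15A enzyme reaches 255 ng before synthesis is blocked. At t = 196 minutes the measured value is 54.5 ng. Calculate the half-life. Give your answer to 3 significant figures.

88.0 minutes

A/A₀ = 54.5/255 ≈ 0.21373.
n = log₂(4.6789) ≈ 2.2262 half-lives elapsed in 196 minutes.
t½ = 196/2.2262 ≈ 88.044 minutes.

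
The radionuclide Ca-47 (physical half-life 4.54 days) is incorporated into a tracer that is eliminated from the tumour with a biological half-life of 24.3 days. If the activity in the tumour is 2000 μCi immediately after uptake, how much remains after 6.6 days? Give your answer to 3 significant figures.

1/t_eff = 1/t_phys + 1/t_biol = 1/4.54 + 1/24.3 = 0.26142 per day.
t_eff = 4.54 × 24.3 / (4.54 + 24.3) ≈ 3.8253 days.
Remaining = 2000 × (1/2)^(6.6/3.8253) = 2000 × (1/2)^1.7253 ≈ 604.85 μCi.

605 μCi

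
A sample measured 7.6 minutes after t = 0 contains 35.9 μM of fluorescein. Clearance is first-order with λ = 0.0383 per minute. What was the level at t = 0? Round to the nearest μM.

48 μM

t½ = ln 2 / λ = 0.69315 / 0.0383 ≈ 18.098 minutes.
Number of half-lives elapsed: n = 7.6/18.098 ≈ 0.41994.
A₀ = A × 2^n = 35.9 × 2^0.41994 = 35.9 × 1.3379 ≈ 48.03 μM.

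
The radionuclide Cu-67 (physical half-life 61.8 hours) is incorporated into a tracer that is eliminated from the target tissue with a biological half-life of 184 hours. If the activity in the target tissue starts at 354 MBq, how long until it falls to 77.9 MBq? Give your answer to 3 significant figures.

101 hours

1/t_eff = 1/t_phys + 1/t_biol = 1/61.8 + 1/184 = 0.021616 per hour.
t_eff = 61.8 × 184 / (61.8 + 184) ≈ 46.262 hours.
n = log₂(354/77.9) ≈ 2.1841; t = 2.1841 × 46.262 ≈ 101.04 hours.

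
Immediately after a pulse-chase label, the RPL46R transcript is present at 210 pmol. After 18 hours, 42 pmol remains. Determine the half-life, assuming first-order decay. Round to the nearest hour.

8 hours

A/A₀ = 42/210 ≈ 0.2.
n = log₂(5) ≈ 2.3219 half-lives elapsed in 18 hours.
t½ = 18/2.3219 ≈ 7.7522 hours.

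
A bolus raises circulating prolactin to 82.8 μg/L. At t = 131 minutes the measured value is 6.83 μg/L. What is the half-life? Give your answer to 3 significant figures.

36.4 minutes

A/A₀ = 6.83/82.8 ≈ 0.082488.
n = log₂(12.123) ≈ 3.5997 half-lives elapsed in 131 minutes.
t½ = 131/3.5997 ≈ 36.392 minutes.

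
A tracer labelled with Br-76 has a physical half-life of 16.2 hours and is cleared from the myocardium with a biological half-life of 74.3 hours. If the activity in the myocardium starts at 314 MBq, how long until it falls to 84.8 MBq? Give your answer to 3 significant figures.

1/t_eff = 1/t_phys + 1/t_biol = 1/16.2 + 1/74.3 = 0.075187 per hour.
t_eff = 16.2 × 74.3 / (16.2 + 74.3) ≈ 13.3 hours.
n = log₂(314/84.8) ≈ 1.8886; t = 1.8886 × 13.3 ≈ 25.119 hours.

25.1 hours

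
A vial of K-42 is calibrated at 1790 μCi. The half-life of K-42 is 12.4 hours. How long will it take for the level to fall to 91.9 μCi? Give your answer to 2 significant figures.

53 hours

Fraction remaining = 91.9/1790 ≈ 0.051341.
n = log₂(1790/91.9) = ln(19.478)/ln 2 ≈ 4.2838 half-lives.
t = n × t½ = 4.2838 × 12.4 ≈ 53.119 hours.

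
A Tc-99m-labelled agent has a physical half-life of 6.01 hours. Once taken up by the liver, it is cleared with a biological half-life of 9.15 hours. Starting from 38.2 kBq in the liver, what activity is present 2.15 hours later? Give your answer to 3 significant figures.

1/t_eff = 1/t_phys + 1/t_biol = 1/6.01 + 1/9.15 = 0.27568 per hour.
t_eff = 6.01 × 9.15 / (6.01 + 9.15) ≈ 3.6274 hours.
Remaining = 38.2 × (1/2)^(2.15/3.6274) = 38.2 × (1/2)^0.59271 ≈ 25.33 kBq.

25.3 kBq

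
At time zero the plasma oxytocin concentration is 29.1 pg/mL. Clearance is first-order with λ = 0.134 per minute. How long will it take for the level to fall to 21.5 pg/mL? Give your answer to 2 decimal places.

t½ = ln 2 / λ = 0.69315 / 0.134 ≈ 5.1727 minutes.
Fraction remaining = 21.5/29.1 ≈ 0.73883.
n = log₂(29.1/21.5) = ln(1.3535)/ln 2 ≈ 0.43668 half-lives.
t = n × t½ = 0.43668 × 5.1727 ≈ 2.2588 minutes.

2.26 minutes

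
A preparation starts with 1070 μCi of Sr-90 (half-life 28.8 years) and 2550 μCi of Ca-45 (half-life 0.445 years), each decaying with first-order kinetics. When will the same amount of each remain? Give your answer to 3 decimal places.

0.566 years

Set 1070·(1/2)^(t/28.8) = 2550·(1/2)^(t/0.445).
Taking log₂: log₂(1070/2550) = t·(1/28.8 − 1/0.445).
log₂(0.41961) = -1.2529; 1/28.8 − 1/0.445 = -2.2125.
t = -1.2529 / -2.2125 ≈ 0.56628 years.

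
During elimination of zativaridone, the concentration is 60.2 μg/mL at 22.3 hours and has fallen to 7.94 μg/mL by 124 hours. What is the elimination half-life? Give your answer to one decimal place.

Over Δt = 124 − 22.3 = 101.7 hours, the level fell by a factor of 60.2/7.94 ≈ 7.5819.
n = log₂(7.5819) ≈ 2.9226 half-lives, so t½ = 101.7/2.9226 ≈ 34.798 hours.

34.8 hours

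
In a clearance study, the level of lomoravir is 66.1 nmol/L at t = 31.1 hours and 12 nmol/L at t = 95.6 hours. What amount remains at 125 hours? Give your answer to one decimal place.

Over Δt = 95.6 − 31.1 = 64.5 hours, the level fell by a factor of 66.1/12 ≈ 5.5083.
n = log₂(5.5083) ≈ 2.4616 half-lives, so t½ = 64.5/2.4616 ≈ 26.202 hours.
From t = 95.6 to t = 125: 12 × (1/2)^((125−95.6)/26.202) ≈ 5.5133 nmol/L.

5.5 nmol/L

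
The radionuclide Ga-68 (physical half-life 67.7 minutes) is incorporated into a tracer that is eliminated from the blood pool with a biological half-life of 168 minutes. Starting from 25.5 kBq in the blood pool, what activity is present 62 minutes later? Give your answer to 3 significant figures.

1/t_eff = 1/t_phys + 1/t_biol = 1/67.7 + 1/168 = 0.020723 per minute.
t_eff = 67.7 × 168 / (67.7 + 168) ≈ 48.255 minutes.
Remaining = 25.5 × (1/2)^(62/48.255) = 25.5 × (1/2)^1.2849 ≈ 10.466 kBq.

10.5 kBq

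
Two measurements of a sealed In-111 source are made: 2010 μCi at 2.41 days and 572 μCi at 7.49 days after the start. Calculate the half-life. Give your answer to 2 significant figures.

2.8 days

Over Δt = 7.49 − 2.41 = 5.08 days, the level fell by a factor of 2010/572 ≈ 3.514.
n = log₂(3.514) ≈ 1.8131 half-lives, so t½ = 5.08/1.8131 ≈ 2.8018 days.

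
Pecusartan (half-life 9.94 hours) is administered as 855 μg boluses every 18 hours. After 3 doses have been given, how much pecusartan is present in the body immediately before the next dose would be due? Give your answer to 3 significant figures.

The 3 doses were given 54, 36, 18 hours ago.
Total = 855·(1/2)^(54/9.94) + 855·(1/2)^(36/9.94) + 855·(1/2)^(18/9.94)
      = 19.797 + 69.457 + 243.69 ≈ 332.95 μg.

333 μg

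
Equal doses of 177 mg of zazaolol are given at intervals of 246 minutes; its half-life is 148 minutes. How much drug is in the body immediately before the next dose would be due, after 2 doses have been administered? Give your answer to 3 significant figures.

73.6 mg

The 2 doses were given 492, 246 minutes ago.
Total = 177·(1/2)^(492/148) + 177·(1/2)^(246/148)
      = 17.671 + 55.926 ≈ 73.596 mg.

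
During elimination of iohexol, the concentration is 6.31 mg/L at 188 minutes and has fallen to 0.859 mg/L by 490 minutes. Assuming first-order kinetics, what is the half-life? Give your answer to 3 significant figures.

Over Δt = 490 − 188 = 302 minutes, the level fell by a factor of 6.31/0.859 ≈ 7.3458.
n = log₂(7.3458) ≈ 2.8769 half-lives, so t½ = 302/2.8769 ≈ 104.97 minutes.

105 minutes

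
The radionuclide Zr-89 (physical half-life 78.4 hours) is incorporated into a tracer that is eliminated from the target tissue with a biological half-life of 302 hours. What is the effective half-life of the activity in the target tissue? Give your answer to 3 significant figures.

1/t_eff = 1/t_phys + 1/t_biol = 1/78.4 + 1/302 = 0.016066 per hour.
t_eff = 78.4 × 302 / (78.4 + 302) ≈ 62.242 hours.

62.2 hours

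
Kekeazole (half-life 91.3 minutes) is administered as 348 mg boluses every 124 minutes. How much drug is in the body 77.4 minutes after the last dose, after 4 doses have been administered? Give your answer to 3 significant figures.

The 4 doses were given 449.4, 325.4, 201.4, 77.4 minutes ago.
Total = 348·(1/2)^(449.4/91.3) + 348·(1/2)^(325.4/91.3) + 348·(1/2)^(201.4/91.3) + 348·(1/2)^(77.4/91.3)
      = 11.477 + 29.423 + 75.428 + 193.37 ≈ 309.69 mg.

310 mg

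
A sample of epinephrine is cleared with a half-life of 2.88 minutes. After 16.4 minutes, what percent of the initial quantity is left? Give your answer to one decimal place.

n = 16.4/2.88 ≈ 5.6944 half-lives.
Fraction remaining = (1/2)^5.6944 ≈ 0.019311, i.e. 1.9311%.

1.9%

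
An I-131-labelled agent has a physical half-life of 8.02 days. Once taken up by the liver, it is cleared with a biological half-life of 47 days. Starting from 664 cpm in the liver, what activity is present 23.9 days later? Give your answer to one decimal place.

59.2 cpm

1/t_eff = 1/t_phys + 1/t_biol = 1/8.02 + 1/47 = 0.14596 per day.
t_eff = 8.02 × 47 / (8.02 + 47) ≈ 6.851 days.
Remaining = 664 × (1/2)^(23.9/6.851) = 664 × (1/2)^3.4886 ≈ 59.157 cpm.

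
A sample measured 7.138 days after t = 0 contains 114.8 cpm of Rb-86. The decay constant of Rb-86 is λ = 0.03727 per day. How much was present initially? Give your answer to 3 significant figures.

150 cpm

t½ = ln 2 / λ = 0.69315 / 0.03727 ≈ 18.598 days.
Number of half-lives elapsed: n = 7.138/18.598 ≈ 0.3838.
A₀ = A × 2^n = 114.8 × 2^0.3838 = 114.8 × 1.3048 ≈ 149.79 cpm.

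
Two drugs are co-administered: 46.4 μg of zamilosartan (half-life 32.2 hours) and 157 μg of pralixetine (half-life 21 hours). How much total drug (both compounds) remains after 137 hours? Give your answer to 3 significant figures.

4.14 μg

zamilosartan: 46.4 × (1/2)^(137/32.2) = 46.4 × (1/2)^4.2547 ≈ 2.4307 μg.
pralixetine: 157 × (1/2)^(137/21) = 157 × (1/2)^6.5238 ≈ 1.7062 μg.
Total = 2.4307 + 1.7062 ≈ 4.137 μg.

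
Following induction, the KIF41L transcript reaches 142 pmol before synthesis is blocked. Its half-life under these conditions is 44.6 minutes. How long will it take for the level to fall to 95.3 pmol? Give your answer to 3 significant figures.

25.7 minutes

Fraction remaining = 95.3/142 ≈ 0.67113.
n = log₂(142/95.3) = ln(1.49)/ln 2 ≈ 0.57534 half-lives.
t = n × t½ = 0.57534 × 44.6 ≈ 25.66 minutes.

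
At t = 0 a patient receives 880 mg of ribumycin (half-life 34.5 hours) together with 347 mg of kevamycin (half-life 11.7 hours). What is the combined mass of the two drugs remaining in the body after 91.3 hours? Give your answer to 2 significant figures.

ribumycin: 880 × (1/2)^(91.3/34.5) = 880 × (1/2)^2.6464 ≈ 140.55 mg.
kevamycin: 347 × (1/2)^(91.3/11.7) = 347 × (1/2)^7.8034 ≈ 1.5533 mg.
Total = 140.55 + 1.5533 ≈ 142.11 mg.

140 mg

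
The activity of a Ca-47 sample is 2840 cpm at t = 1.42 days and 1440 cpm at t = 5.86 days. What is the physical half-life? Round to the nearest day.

Over Δt = 5.86 − 1.42 = 4.44 days, the level fell by a factor of 2840/1440 ≈ 1.9722.
n = log₂(1.9722) ≈ 0.97982 half-lives, so t½ = 4.44/0.97982 ≈ 4.5314 days.

5 days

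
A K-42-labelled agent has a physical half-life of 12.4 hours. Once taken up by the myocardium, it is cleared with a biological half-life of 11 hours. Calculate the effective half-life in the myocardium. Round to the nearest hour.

1/t_eff = 1/t_phys + 1/t_biol = 1/12.4 + 1/11 = 0.17155 per hour.
t_eff = 12.4 × 11 / (12.4 + 11) ≈ 5.8291 hours.

6 hours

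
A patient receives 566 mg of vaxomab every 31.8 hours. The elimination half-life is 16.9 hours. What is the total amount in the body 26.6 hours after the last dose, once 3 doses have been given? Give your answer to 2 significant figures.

The 3 doses were given 90.2, 58.4, 26.6 hours ago.
Total = 566·(1/2)^(90.2/16.9) + 566·(1/2)^(58.4/16.9) + 566·(1/2)^(26.6/16.9)
      = 14 + 51.591 + 190.11 ≈ 255.7 mg.

260 mg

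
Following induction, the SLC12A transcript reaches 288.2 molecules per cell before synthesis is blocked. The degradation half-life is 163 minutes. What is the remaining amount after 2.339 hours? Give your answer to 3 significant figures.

Convert the elapsed time: 2.339 hours = 140.34 minutes.
Number of half-lives: n = 140.34/163 ≈ 0.86098.
Remaining = 288.2 × (1/2)^0.86098 = 288.2 × 0.55058 ≈ 158.68 molecules per cell.

159 molecules per cell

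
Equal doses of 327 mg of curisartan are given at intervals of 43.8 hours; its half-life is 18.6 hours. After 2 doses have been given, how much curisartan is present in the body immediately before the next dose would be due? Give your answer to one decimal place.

The 2 doses were given 87.6, 43.8 hours ago.
Total = 327·(1/2)^(87.6/18.6) + 327·(1/2)^(43.8/18.6)
      = 12.497 + 63.925 ≈ 76.422 mg.

76.4 mg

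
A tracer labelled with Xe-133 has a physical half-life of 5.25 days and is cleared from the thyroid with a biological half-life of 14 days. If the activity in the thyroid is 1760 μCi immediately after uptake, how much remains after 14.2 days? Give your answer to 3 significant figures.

134 μCi

1/t_eff = 1/t_phys + 1/t_biol = 1/5.25 + 1/14 = 0.2619 per day.
t_eff = 5.25 × 14 / (5.25 + 14) ≈ 3.8182 days.
Remaining = 1760 × (1/2)^(14.2/3.8182) = 1760 × (1/2)^3.719 ≈ 133.65 μCi.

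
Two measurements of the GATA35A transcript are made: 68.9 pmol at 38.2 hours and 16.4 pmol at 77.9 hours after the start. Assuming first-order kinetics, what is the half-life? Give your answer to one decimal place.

19.2 hours

Over Δt = 77.9 − 38.2 = 39.7 hours, the level fell by a factor of 68.9/16.4 ≈ 4.2012.
n = log₂(4.2012) ≈ 2.0708 half-lives, so t½ = 39.7/2.0708 ≈ 19.171 hours.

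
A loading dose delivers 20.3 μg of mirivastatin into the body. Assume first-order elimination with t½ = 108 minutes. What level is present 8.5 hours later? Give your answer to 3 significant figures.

Convert the elapsed time: 8.5 hours = 510 minutes.
Number of half-lives: n = 510/108 ≈ 4.7222.
Remaining = 20.3 × (1/2)^4.7222 = 20.3 × 0.037885 ≈ 0.76907 μg.

0.769 μg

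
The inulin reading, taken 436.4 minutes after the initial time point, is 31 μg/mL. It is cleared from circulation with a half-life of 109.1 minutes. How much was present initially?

Number of half-lives elapsed: n = 436.4/109.1 ≈ 4.
A₀ = A × 2^n = 31 × 2^4 = 31 × 16 ≈ 496 μg/mL.

496 μg/mL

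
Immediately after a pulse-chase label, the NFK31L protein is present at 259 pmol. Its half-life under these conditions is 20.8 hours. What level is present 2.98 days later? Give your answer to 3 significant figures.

23.9 pmol

Convert the elapsed time: 2.98 days = 71.52 hours.
Number of half-lives: n = 71.52/20.8 ≈ 3.4385.
Remaining = 259 × (1/2)^3.4385 = 259 × 0.09224 ≈ 23.89 pmol.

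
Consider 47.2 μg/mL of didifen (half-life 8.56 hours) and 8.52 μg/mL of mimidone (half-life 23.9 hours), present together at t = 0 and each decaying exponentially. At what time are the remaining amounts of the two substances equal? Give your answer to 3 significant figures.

32.9 hours

Set 47.2·(1/2)^(t/8.56) = 8.52·(1/2)^(t/23.9).
Taking log₂: log₂(47.2/8.52) = t·(1/8.56 − 1/23.9).
log₂(5.5399) = 2.4699; 1/8.56 − 1/23.9 = 0.074981.
t = 2.4699 / 0.074981 ≈ 32.94 hours.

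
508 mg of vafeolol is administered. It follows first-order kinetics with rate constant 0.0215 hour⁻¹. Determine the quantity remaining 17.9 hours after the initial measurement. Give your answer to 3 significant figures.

346 mg

t½ = ln 2 / λ = 0.69315 / 0.0215 ≈ 32.239 hours.
Number of half-lives: n = 17.9/32.239 ≈ 0.55522.
Remaining = 508 × (1/2)^0.55522 = 508 × 0.68055 ≈ 345.72 mg.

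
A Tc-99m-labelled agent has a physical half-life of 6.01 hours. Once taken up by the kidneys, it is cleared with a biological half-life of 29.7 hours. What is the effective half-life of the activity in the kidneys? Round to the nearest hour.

5 hours

1/t_eff = 1/t_phys + 1/t_biol = 1/6.01 + 1/29.7 = 0.20006 per hour.
t_eff = 6.01 × 29.7 / (6.01 + 29.7) ≈ 4.9985 hours.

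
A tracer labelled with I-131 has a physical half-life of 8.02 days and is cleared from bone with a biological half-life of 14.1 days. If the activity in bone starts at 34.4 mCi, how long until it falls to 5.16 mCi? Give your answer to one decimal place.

14.0 days

1/t_eff = 1/t_phys + 1/t_biol = 1/8.02 + 1/14.1 = 0.19561 per day.
t_eff = 8.02 × 14.1 / (8.02 + 14.1) ≈ 5.1122 days.
n = log₂(34.4/5.16) ≈ 2.737; t = 2.737 × 5.1122 ≈ 13.992 days.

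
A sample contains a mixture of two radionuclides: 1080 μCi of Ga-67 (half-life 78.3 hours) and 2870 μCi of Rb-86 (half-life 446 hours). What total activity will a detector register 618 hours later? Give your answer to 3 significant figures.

1100 μCi

Ga-67: 1080 × (1/2)^(618/78.3) = 1080 × (1/2)^7.8927 ≈ 4.5444 μCi.
Rb-86: 2870 × (1/2)^(618/446) = 2870 × (1/2)^1.3857 ≈ 1098.4 μCi.
Total = 4.5444 + 1098.4 ≈ 1102.9 μCi.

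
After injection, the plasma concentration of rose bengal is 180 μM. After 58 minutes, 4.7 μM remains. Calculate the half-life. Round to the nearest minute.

11 minutes

A/A₀ = 4.7/180 ≈ 0.026111.
n = log₂(38.298) ≈ 5.2592 half-lives elapsed in 58 minutes.
t½ = 58/5.2592 ≈ 11.028 minutes.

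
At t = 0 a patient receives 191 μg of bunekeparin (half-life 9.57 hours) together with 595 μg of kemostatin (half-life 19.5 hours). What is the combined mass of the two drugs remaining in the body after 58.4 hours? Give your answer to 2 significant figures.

77 μg

bunekeparin: 191 × (1/2)^(58.4/9.57) = 191 × (1/2)^6.1024 ≈ 2.7799 μg.
kemostatin: 595 × (1/2)^(58.4/19.5) = 595 × (1/2)^2.9949 ≈ 74.64 μg.
Total = 2.7799 + 74.64 ≈ 77.42 μg.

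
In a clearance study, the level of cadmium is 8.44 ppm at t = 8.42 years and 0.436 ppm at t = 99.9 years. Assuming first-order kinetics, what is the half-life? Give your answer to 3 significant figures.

Over Δt = 99.9 − 8.42 = 91.48 years, the level fell by a factor of 8.44/0.436 ≈ 19.358.
n = log₂(19.358) ≈ 4.2748 half-lives, so t½ = 91.48/4.2748 ≈ 21.4 years.

21.4 years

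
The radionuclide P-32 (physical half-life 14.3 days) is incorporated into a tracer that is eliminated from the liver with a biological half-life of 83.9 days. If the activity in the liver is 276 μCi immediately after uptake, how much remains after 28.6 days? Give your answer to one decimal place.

1/t_eff = 1/t_phys + 1/t_biol = 1/14.3 + 1/83.9 = 0.081849 per day.
t_eff = 14.3 × 83.9 / (14.3 + 83.9) ≈ 12.218 days.
Remaining = 276 × (1/2)^(28.6/12.218) = 276 × (1/2)^2.3409 ≈ 54.48 μCi.

54.5 μCi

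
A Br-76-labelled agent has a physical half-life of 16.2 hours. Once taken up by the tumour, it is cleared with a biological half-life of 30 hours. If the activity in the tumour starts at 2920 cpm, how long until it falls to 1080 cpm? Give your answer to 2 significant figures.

15 hours

1/t_eff = 1/t_phys + 1/t_biol = 1/16.2 + 1/30 = 0.095062 per hour.
t_eff = 16.2 × 30 / (16.2 + 30) ≈ 10.519 hours.
n = log₂(2920/1080) ≈ 1.4349; t = 1.4349 × 10.519 ≈ 15.095 hours.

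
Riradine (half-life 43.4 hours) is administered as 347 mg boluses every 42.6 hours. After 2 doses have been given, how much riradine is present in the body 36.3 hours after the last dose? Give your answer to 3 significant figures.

The 2 doses were given 78.9, 36.3 hours ago.
Total = 347·(1/2)^(78.9/43.4) + 347·(1/2)^(36.3/43.4)
      = 98.416 + 194.33 ≈ 292.75 mg.

293 mg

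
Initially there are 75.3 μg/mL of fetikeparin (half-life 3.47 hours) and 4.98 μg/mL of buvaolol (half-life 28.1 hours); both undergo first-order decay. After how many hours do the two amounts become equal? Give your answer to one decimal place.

Set 75.3·(1/2)^(t/3.47) = 4.98·(1/2)^(t/28.1).
Taking log₂: log₂(75.3/4.98) = t·(1/3.47 − 1/28.1).
log₂(15.12) = 3.9184; 1/3.47 − 1/28.1 = 0.2526.
t = 3.9184 / 0.2526 ≈ 15.513 hours.

15.5 hours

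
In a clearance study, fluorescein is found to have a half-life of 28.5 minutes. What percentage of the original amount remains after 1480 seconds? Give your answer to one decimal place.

54.9%

1480 seconds = 24.6667 minutes.
n = 24.6667/28.5 ≈ 0.8655 half-lives.
Fraction remaining = (1/2)^0.8655 ≈ 0.54886, i.e. 54.886%.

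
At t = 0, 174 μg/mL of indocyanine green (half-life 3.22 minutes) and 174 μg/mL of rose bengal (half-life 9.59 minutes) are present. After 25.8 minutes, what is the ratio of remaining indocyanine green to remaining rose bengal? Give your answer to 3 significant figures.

indocyanine green: 174 × (1/2)^(25.8/3.22) = 174 × (1/2)^8.0124 ≈ 0.67386 μg/mL.
rose bengal: 174 × (1/2)^(25.8/9.59) = 174 × (1/2)^2.6903 ≈ 26.958 μg/mL.
Ratio ≈ 0.67386 / 26.958 ≈ 0.024997.

0.0250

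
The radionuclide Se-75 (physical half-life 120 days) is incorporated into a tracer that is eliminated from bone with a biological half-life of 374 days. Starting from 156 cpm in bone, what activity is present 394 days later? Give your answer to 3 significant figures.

1/t_eff = 1/t_phys + 1/t_biol = 1/120 + 1/374 = 0.011007 per day.
t_eff = 120 × 374 / (120 + 374) ≈ 90.85 days.
Remaining = 156 × (1/2)^(394/90.85) = 156 × (1/2)^4.3368 ≈ 7.72 cpm.

7.72 cpm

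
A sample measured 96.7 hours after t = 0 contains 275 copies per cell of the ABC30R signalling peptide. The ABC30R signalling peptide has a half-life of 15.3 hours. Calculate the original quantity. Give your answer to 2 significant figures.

22000 copies per cell

Number of half-lives elapsed: n = 96.7/15.3 ≈ 6.3203.
A₀ = A × 2^n = 275 × 2^6.3203 = 275 × 79.908 ≈ 21975 copies per cell.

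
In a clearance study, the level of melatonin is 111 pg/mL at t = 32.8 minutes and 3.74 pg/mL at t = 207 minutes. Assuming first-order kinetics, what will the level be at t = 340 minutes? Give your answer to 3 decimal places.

0.281 pg/mL

Over Δt = 207 − 32.8 = 174.2 minutes, the level fell by a factor of 111/3.74 ≈ 29.679.
n = log₂(29.679) ≈ 4.8914 half-lives, so t½ = 174.2/4.8914 ≈ 35.614 minutes.
From t = 207 to t = 340: 3.74 × (1/2)^((340−207)/35.614) ≈ 0.28098 pg/mL.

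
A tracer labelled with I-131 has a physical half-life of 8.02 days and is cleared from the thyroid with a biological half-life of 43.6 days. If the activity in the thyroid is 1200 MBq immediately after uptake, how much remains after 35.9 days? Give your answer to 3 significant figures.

1/t_eff = 1/t_phys + 1/t_biol = 1/8.02 + 1/43.6 = 0.14762 per day.
t_eff = 8.02 × 43.6 / (8.02 + 43.6) ≈ 6.774 days.
Remaining = 1200 × (1/2)^(35.9/6.774) = 1200 × (1/2)^5.2997 ≈ 30.466 MBq.

30.5 MBq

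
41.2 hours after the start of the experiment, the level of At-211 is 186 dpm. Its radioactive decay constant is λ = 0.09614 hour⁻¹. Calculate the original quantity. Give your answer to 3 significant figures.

t½ = ln 2 / λ = 0.69315 / 0.09614 ≈ 7.2098 hours.
Number of half-lives elapsed: n = 41.2/7.2098 ≈ 5.7145.
A₀ = A × 2^n = 186 × 2^5.7145 = 186 × 52.508 ≈ 9766.5 dpm.

9770 dpm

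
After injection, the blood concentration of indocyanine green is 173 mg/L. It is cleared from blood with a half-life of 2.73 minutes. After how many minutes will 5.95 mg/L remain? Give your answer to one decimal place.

Fraction remaining = 5.95/173 ≈ 0.034393.
n = log₂(173/5.95) = ln(29.076)/ln 2 ≈ 4.8617 half-lives.
t = n × t½ = 4.8617 × 2.73 ≈ 13.273 minutes.

13.3 minutes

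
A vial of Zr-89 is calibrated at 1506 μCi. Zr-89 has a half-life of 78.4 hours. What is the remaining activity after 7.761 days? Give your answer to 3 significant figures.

Convert the elapsed time: 7.761 days = 186.264 hours.
Number of half-lives: n = 186.264/78.4 ≈ 2.3758.
Remaining = 1506 × (1/2)^2.3758 = 1506 × 0.19267 ≈ 290.16 μCi.

290 μCi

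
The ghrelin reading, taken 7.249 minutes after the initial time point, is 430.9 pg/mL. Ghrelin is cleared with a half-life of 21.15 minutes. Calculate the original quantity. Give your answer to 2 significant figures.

550 pg/mL

Number of half-lives elapsed: n = 7.249/21.15 ≈ 0.34274.
A₀ = A × 2^n = 430.9 × 2^0.34274 = 430.9 × 1.2682 ≈ 546.45 pg/mL.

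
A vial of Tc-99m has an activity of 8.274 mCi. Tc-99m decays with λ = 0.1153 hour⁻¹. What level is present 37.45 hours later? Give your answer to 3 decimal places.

0.110 mCi

t½ = ln 2 / λ = 0.69315 / 0.1153 ≈ 6.0117 hours.
Number of half-lives: n = 37.45/6.0117 ≈ 6.2295.
Remaining = 8.274 × (1/2)^6.2295 = 8.274 × 0.013327 ≈ 0.11027 mCi.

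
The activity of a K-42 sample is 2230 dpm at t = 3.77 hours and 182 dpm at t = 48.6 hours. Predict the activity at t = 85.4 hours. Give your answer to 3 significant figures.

Over Δt = 48.6 − 3.77 = 44.83 hours, the level fell by a factor of 2230/182 ≈ 12.253.
n = log₂(12.253) ≈ 3.615 half-lives, so t½ = 44.83/3.615 ≈ 12.401 hours.
From t = 48.6 to t = 85.4: 182 × (1/2)^((85.4−48.6)/12.401) ≈ 23.268 dpm.

23.3 dpm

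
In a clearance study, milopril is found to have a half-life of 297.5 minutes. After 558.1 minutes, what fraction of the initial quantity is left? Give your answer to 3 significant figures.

0.272

n = 558.1/297.5 ≈ 1.876 half-lives.
Fraction remaining = (1/2)^1.876 ≈ 0.27244.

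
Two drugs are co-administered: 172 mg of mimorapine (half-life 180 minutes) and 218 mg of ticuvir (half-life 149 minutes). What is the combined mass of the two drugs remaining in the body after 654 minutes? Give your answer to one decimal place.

mimorapine: 172 × (1/2)^(654/180) = 172 × (1/2)^3.6333 ≈ 13.861 mg.
ticuvir: 218 × (1/2)^(654/149) = 218 × (1/2)^4.3893 ≈ 10.403 mg.
Total = 13.861 + 10.403 ≈ 24.264 mg.

24.3 mg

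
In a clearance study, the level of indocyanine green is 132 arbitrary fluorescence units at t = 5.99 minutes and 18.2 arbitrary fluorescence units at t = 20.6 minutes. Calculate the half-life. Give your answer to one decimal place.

Over Δt = 20.6 − 5.99 = 14.61 minutes, the level fell by a factor of 132/18.2 ≈ 7.2527.
n = log₂(7.2527) ≈ 2.8585 half-lives, so t½ = 14.61/2.8585 ≈ 5.111 minutes.

5.1 minutes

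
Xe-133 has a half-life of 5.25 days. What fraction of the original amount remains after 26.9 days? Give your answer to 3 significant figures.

0.0287

n = 26.9/5.25 ≈ 5.1238 half-lives.
Fraction remaining = (1/2)^5.1238 ≈ 0.02868.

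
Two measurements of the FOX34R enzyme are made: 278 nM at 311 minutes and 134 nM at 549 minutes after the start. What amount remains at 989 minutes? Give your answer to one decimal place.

Over Δt = 549 − 311 = 238 minutes, the level fell by a factor of 278/134 ≈ 2.0746.
n = log₂(2.0746) ≈ 1.0529 half-lives, so t½ = 238/1.0529 ≈ 226.05 minutes.
From t = 549 to t = 989: 134 × (1/2)^((989−549)/226.05) ≈ 34.767 nM.

34.8 nM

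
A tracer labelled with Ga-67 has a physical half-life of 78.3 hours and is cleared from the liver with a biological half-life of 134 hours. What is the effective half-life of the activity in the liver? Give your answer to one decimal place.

1/t_eff = 1/t_phys + 1/t_biol = 1/78.3 + 1/134 = 0.020234 per hour.
t_eff = 78.3 × 134 / (78.3 + 134) ≈ 49.422 hours.

49.4 hours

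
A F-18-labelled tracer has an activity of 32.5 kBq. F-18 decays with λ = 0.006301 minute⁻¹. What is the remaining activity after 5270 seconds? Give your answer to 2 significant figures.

19 kBq

t½ = ln 2 / λ = 0.69315 / 0.006301 ≈ 110.01 minutes.
Convert the elapsed time: 5270 seconds = 87.8333 minutes.
Number of half-lives: n = 87.8333/110.01 ≈ 0.79844.
Remaining = 32.5 × (1/2)^0.79844 = 32.5 × 0.57497 ≈ 18.687 kBq.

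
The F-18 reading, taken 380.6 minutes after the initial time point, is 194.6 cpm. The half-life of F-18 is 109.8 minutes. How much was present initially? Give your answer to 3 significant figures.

Number of half-lives elapsed: n = 380.6/109.8 ≈ 3.4663.
A₀ = A × 2^n = 194.6 × 2^3.4663 = 194.6 × 11.053 ≈ 2150.8 cpm.

2150 cpm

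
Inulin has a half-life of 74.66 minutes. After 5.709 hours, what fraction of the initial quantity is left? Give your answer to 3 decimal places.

0.042

5.709 hours = 342.54 minutes.
n = 342.54/74.66 ≈ 4.588 half-lives.
Fraction remaining = (1/2)^4.588 ≈ 0.041579.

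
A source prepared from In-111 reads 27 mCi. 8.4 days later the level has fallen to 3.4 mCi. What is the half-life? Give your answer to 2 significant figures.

2.8 days

A/A₀ = 3.4/27 ≈ 0.12593.
n = log₂(7.9412) ≈ 2.9894 half-lives elapsed in 8.4 days.
t½ = 8.4/2.9894 ≈ 2.81 days.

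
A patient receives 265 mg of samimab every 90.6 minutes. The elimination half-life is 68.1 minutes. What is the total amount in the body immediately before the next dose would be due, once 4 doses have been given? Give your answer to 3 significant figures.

171 mg

The 4 doses were given 362.4, 271.8, 181.2, 90.6 minutes ago.
Total = 265·(1/2)^(362.4/68.1) + 265·(1/2)^(271.8/68.1) + 265·(1/2)^(181.2/68.1) + 265·(1/2)^(90.6/68.1)
      = 6.6266 + 16.664 + 41.905 + 105.38 ≈ 170.58 mg.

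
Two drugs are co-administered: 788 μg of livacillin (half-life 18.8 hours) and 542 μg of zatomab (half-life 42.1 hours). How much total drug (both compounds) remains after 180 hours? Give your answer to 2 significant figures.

livacillin: 788 × (1/2)^(180/18.8) = 788 × (1/2)^9.5745 ≈ 1.0335 μg.
zatomab: 542 × (1/2)^(180/42.1) = 542 × (1/2)^4.2755 ≈ 27.986 μg.
Total = 1.0335 + 27.986 ≈ 29.019 μg.

29 μg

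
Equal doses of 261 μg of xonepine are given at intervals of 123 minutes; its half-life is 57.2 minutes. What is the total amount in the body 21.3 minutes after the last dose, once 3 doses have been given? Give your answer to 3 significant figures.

The 3 doses were given 267.3, 144.3, 21.3 minutes ago.
Total = 261·(1/2)^(267.3/57.2) + 261·(1/2)^(144.3/57.2) + 261·(1/2)^(21.3/57.2)
      = 10.231 + 45.418 + 201.62 ≈ 257.27 μg.

257 μg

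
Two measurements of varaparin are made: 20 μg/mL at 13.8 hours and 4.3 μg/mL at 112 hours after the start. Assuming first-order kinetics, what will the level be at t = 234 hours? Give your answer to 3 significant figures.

0.637 μg/mL

Over Δt = 112 − 13.8 = 98.2 hours, the level fell by a factor of 20/4.3 ≈ 4.6512.
n = log₂(4.6512) ≈ 2.2176 half-lives, so t½ = 98.2/2.2176 ≈ 44.282 hours.
From t = 112 to t = 234: 4.3 × (1/2)^((234−112)/44.282) ≈ 0.63696 μg/mL.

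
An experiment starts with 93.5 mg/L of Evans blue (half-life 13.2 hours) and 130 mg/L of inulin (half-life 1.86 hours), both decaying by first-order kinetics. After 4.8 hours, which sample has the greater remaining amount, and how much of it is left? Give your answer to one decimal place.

Evans blue: 93.5 × (1/2)^0.36364 ≈ 72.668 mg/L.
inulin: 130 × (1/2)^2.5806 ≈ 21.732 mg/L.
Evans blue has more remaining, at ≈ 72.668 mg/L.

Evans blue, 72.7 mg/L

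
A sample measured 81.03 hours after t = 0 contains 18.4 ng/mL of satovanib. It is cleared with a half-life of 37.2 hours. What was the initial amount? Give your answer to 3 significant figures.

83.3 ng/mL

Number of half-lives elapsed: n = 81.03/37.2 ≈ 2.1782.
A₀ = A × 2^n = 18.4 × 2^2.1782 = 18.4 × 4.526 ≈ 83.278 ng/mL.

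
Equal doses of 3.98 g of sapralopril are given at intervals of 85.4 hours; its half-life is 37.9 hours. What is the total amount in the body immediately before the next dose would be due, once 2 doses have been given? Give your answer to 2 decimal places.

1.01 g

The 2 doses were given 170.8, 85.4 hours ago.
Total = 3.98·(1/2)^(170.8/37.9) + 3.98·(1/2)^(85.4/37.9)
      = 0.17509 + 0.83478 ≈ 1.0099 g.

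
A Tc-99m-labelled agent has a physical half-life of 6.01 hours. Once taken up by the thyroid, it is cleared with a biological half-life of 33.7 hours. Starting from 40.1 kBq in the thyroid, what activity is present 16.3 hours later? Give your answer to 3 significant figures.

4.38 kBq

1/t_eff = 1/t_phys + 1/t_biol = 1/6.01 + 1/33.7 = 0.19606 per hour.
t_eff = 6.01 × 33.7 / (6.01 + 33.7) ≈ 5.1004 hours.
Remaining = 40.1 × (1/2)^(16.3/5.1004) = 40.1 × (1/2)^3.1958 ≈ 4.3763 kBq.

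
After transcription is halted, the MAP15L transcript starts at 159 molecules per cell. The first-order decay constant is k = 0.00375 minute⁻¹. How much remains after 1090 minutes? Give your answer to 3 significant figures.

t½ = ln 2 / k = 0.69315 / 0.00375 ≈ 184.84 minutes.
Number of half-lives: n = 1090/184.84 ≈ 5.897.
Remaining = 159 × (1/2)^5.897 = 159 × 0.016781 ≈ 2.6682 molecules per cell.

2.67 molecules per cell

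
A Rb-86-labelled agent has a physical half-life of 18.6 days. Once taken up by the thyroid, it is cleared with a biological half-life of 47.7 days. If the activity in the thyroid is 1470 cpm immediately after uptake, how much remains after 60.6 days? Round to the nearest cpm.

64 cpm

1/t_eff = 1/t_phys + 1/t_biol = 1/18.6 + 1/47.7 = 0.074728 per day.
t_eff = 18.6 × 47.7 / (18.6 + 47.7) ≈ 13.382 days.
Remaining = 1470 × (1/2)^(60.6/13.382) = 1470 × (1/2)^4.5285 ≈ 63.694 cpm.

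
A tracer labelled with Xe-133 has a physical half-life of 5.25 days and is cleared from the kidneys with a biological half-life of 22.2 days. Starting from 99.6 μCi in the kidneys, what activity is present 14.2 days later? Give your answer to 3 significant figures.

9.81 μCi

1/t_eff = 1/t_phys + 1/t_biol = 1/5.25 + 1/22.2 = 0.23552 per day.
t_eff = 5.25 × 22.2 / (5.25 + 22.2) ≈ 4.2459 days.
Remaining = 99.6 × (1/2)^(14.2/4.2459) = 99.6 × (1/2)^3.3444 ≈ 9.8061 μCi.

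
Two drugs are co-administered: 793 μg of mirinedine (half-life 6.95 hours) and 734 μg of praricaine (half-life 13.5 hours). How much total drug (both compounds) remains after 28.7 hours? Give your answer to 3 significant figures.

mirinedine: 793 × (1/2)^(28.7/6.95) = 793 × (1/2)^4.1295 ≈ 45.308 μg.
praricaine: 734 × (1/2)^(28.7/13.5) = 734 × (1/2)^2.1259 ≈ 168.16 μg.
Total = 45.308 + 168.16 ≈ 213.47 μg.

213 μg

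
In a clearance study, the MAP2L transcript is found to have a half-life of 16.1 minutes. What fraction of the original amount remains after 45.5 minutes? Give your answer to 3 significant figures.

n = 45.5/16.1 ≈ 2.8261 half-lives.
Fraction remaining = (1/2)^2.8261 ≈ 0.14101.

0.141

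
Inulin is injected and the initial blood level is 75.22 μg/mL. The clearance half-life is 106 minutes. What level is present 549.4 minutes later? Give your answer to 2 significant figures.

2.1 μg/mL

Number of half-lives: n = 549.4/106 ≈ 5.183.
Remaining = 75.22 × (1/2)^5.183 = 75.22 × 0.027527 ≈ 2.0706 μg/mL.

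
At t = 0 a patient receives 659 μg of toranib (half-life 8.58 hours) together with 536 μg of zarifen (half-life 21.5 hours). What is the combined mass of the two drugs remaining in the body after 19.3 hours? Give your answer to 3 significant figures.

toranib: 659 × (1/2)^(19.3/8.58) = 659 × (1/2)^2.2494 ≈ 138.59 μg.
zarifen: 536 × (1/2)^(19.3/21.5) = 536 × (1/2)^0.89767 ≈ 287.7 μg.
Total = 138.59 + 287.7 ≈ 426.29 μg.

426 μg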